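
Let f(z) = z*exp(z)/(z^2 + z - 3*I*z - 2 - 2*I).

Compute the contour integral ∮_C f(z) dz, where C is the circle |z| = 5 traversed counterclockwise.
pi*(-2 + 2*I)*exp(2*I) + 2*pi*exp(-1 + I)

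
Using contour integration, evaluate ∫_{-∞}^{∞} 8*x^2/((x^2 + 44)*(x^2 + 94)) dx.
Let f(z) = 8*z^2/((z^2 + 44)*(z^2 + 94)). The denominator has no real zeros and deg Q - deg P = 2 ≥ 2, so the integral of f over the upper semicircle |z| = R tends to 0 as R → ∞. Closing the contour in the upper half-plane,
  ∫_{-∞}^{∞} f(x) dx = 2πi · Σ Res(f, z_k)  over the poles with Im z_k > 0.

Zeros of the denominator: z^2 + 44 = 0 gives z = ±2*sqrt(11)*I; z^2 + 94 = 0 gives z = ±sqrt(94)*I.
Upper half-plane: z = 2*sqrt(11)*I, z = sqrt(94)*I (simple).

Each pole is a simple zero of Q(z) = z^4 + 138*z^2 + 4136, so Res(f, z₀) = P(z₀)/Q'(z₀) with P(z) = 8*z^2, Q'(z) = 4*z^3 + 276*z:
  Res(f, 2*sqrt(11)*I) = (-352)/(200*sqrt(11)*I) = 4*sqrt(11)*I/25
  Res(f, sqrt(94)*I) = (-752)/(-100*sqrt(94)*I) = -2*sqrt(94)*I/25

Sum of residues: 2*I*(-sqrt(94) + 2*sqrt(11))/25
∫_{-∞}^{∞} f(x) dx = 2πi · (2*I*(-sqrt(94) + 2*sqrt(11))/25) = 4*pi*(-2*sqrt(11) + sqrt(94))/25

Final answer: 4*pi*(-2*sqrt(11) + sqrt(94))/25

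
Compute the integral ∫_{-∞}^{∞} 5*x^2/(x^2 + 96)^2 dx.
Let f(z) = 5*z^2/(z^2 + 96)^2. The denominator has no real zeros and deg Q - deg P = 2 ≥ 2, so the integral of f over the upper semicircle |z| = R tends to 0 as R → ∞. Closing the contour in the upper half-plane,
  ∫_{-∞}^{∞} f(x) dx = 2πi · Σ Res(f, z_k)  over the poles with Im z_k > 0.

Zeros of the denominator: z^2 + 96 = 0 gives z = ±4*sqrt(6)*I.
Upper half-plane: z = 4*sqrt(6)*I (a pole of order 2).

Write f(z) = g(z)/(z - 4*sqrt(6)*I)^2 with g(z) = 5*z^2/(z + 4*sqrt(6)*I)^2. For a double pole, Res(f, z₀) = g'(z₀):
  g'(z) = 40*sqrt(6)*I*z/(z + 4*sqrt(6)*I)^3
  Res(f, 4*sqrt(6)*I) = g'(4*sqrt(6)*I) = -5*sqrt(6)*I/96

∫_{-∞}^{∞} f(x) dx = 2πi · (-5*sqrt(6)*I/96) = 5*sqrt(6)*pi/48

Final answer: 5*sqrt(6)*pi/48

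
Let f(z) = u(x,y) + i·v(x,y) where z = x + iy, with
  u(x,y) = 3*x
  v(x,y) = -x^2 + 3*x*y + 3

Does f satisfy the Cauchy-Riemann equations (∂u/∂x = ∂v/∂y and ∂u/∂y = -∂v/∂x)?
∂u/∂x = 3
∂v/∂y = 3*x
∂u/∂y = 0
∂v/∂x = -2*x + 3*y
∂u/∂x ≠ ∂v/∂y and ∂u/∂y ≠ -∂v/∂x; the Cauchy-Riemann equations are not satisfied, so f is not analytic.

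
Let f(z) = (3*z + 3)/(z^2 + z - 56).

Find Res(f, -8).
Write f(z) = P(z)/Q(z) with P(z) = 3*z + 3 and Q(z) = z^2 + z - 56.
The denominator factors as Q(z) = (z + 8)*(z - 7), so z = -8 is a simple zero of Q and P is analytic there; z = -8 is therefore a simple pole and
  Res(f, z₀) = P(z₀)/Q'(z₀).

Q'(z) = 2*z + 1, so Q'(-8) = -15.
P(-8) = -21.

Res(f, -8) = (-21)/(-15) = 7/5

Final answer: 7/5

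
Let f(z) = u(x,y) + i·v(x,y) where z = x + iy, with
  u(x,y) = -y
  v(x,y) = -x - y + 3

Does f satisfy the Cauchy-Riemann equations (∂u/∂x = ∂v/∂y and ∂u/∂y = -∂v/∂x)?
∂u/∂x = 0
∂v/∂y = -1
∂u/∂y = -1
∂v/∂x = -1
∂u/∂x ≠ ∂v/∂y and ∂u/∂y ≠ -∂v/∂x; the Cauchy-Riemann equations are not satisfied, so f is not analytic.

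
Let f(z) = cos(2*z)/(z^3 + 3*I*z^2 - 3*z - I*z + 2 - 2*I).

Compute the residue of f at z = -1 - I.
Write f(z) = P(z)/Q(z) with P(z) = cos(2*z) and Q(z) = z^3 + 3*I*z^2 - 3*z - I*z + 2 - 2*I.
The denominator factors as Q(z) = (z + 1 + I)*(z - 1)*(z + 2*I), so z = -1 - I is a simple zero of Q and P is analytic there; z = -1 - I is therefore a simple pole and
  Res(f, z₀) = P(z₀)/Q'(z₀).

Q'(z) = 3*z^2 + 6*I*z - 3 - I, so Q'(-1 - I) = 3 - I.
P(-1 - I) = cos(2 + 2*I).

Res(f, -1 - I) = (cos(2 + 2*I))/(3 - I) = (3/10 + I/10)*cos(2 + 2*I)

Final answer: (3/10 + I/10)*cos(2 + 2*I)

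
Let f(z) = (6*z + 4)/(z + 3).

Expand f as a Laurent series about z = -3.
Put w = z - (-3), i.e. z = w - 3. The denominator is w, so it suffices to rewrite the numerator in powers of w.

P(z) = 6*z + 4
P(w - 3) = -14 + 6*w

Dividing each term by w:
  f = -14/w + 6

Substituting back w = z + 3:
  f(z) = -14/(z + 3) + 6

The series is finite because the numerator is a polynomial; the negative powers form the principal part, and the coefficient of 1/(z + 3) gives Res(f, -3) = -14.

Final answer: -14/(z + 3) + 6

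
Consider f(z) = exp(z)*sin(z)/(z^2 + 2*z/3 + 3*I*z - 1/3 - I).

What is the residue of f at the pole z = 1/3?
(12/97 - 27*I/97)*exp(1/3)*sin(1/3)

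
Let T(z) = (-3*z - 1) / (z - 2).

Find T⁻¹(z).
Set w = T(z) = (-3*z - 1) / (z - 2) and solve for z:
  w*(z - 2) = -3*z - 1
  -2*w + z*(w + 3) + 1 = 0
  z*(w + 3) = 2*w - 1
  z = (1 - 2*w)/(-w - 3)
Renaming the variable, T⁻¹(z) = (-2*z + 1)/(-z - 3) = (2*z - 1)/(z + 3).
(Check: ad - bc = 7 ≠ 0, so T is invertible.)

Final answer: (2*z - 1)/(z + 3)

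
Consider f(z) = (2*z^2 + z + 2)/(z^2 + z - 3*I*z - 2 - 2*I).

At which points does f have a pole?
The singularities of f are the zeros of the denominator. Factoring,
  z^2 + z - 3*I*z - 2 - 2*I = (z - 2*I)*(z + 1 - I)
so the candidates are z = 2*I, z = -1 + I.

Check the numerator P(z) = 2*z^2 + z + 2 at each one:
  P(2*I) = -6 + 2*I ≠ 0, so z = 2*I is a (simple) pole.
  P(-1 + I) = 1 - 3*I ≠ 0, so z = -1 + I is a (simple) pole.

Poles of f: {-1 + I, 2*I}

Final answer: {-1 + I, 2*I}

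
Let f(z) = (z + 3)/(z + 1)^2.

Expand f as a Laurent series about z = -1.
Put w = z - (-1), i.e. z = w - 1. The denominator is w^2, so it suffices to rewrite the numerator in powers of w.

P(z) = z + 3
P(w - 1) = 2 + w

Dividing each term by w^2:
  f = 2/w^2 + 1/w

Substituting back w = z + 1:
  f(z) = 2/(z + 1)^2 + 1/(z + 1)

The series is finite because the numerator is a polynomial; the negative powers form the principal part, and the coefficient of 1/(z + 1) gives Res(f, -1) = 1.

Final answer: 2/(z + 1)^2 + 1/(z + 1)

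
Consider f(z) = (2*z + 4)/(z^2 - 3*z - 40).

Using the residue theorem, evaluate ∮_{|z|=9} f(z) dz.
4*I*pi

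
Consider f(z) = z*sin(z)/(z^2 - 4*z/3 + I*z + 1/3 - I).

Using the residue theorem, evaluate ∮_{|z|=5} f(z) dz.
By the residue theorem, ∮_C f(z) dz = 2πi · (sum of the residues of f at the poles inside |z| = 5).

The denominator factors as (z - 1/3 + I)*(z - 1), so the singularities of f are simple poles at z = 1/3 - I, z = 1.
  |1/3 - I|² = 10/9 < 25 = 5², so this pole is inside the contour.
  |1|² = 1 < 25 = 5², so this pole is inside the contour.

With P(z) = z*sin(z) and Q(z) = z^2 - 4*z/3 + I*z + 1/3 - I, each pole is simple, so Res(f, z₀) = P(z₀)/Q'(z₀) with Q'(z) = 2*z - 4/3 + I.
  Res(f, 1/3 - I) = P(1/3 - I)/Q'(1/3 - I) = ((1/3 - I)*sin(1/3 - I))/(-2/3 - I) = (7/13 + 9*I/13)*sin(1/3 - I)
  Res(f, 1) = P(1)/Q'(1) = (sin(1))/(2/3 + I) = (6/13 - 9*I/13)*sin(1)

Sum of residues inside C: (6/13 - 9*I/13)*sin(1) + (7/13 + 9*I/13)*sin(1/3 - I)
∮_C f(z) dz = 2πi · ((6/13 - 9*I/13)*sin(1) + (7/13 + 9*I/13)*sin(1/3 - I)) = pi*(18/13 + 12*I/13)*sin(1) + pi*(-18/13 + 14*I/13)*sin(1/3 - I)

Final answer: pi*(18/13 + 12*I/13)*sin(1) + pi*(-18/13 + 14*I/13)*sin(1/3 - I)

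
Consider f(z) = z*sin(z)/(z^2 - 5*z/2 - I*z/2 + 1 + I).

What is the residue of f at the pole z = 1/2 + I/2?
(-1/5 - 2*I/5)*sin(1/2 + I/2)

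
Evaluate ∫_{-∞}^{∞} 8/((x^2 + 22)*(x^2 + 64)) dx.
Let f(z) = 8/((z^2 + 22)*(z^2 + 64)). The denominator has no real zeros and deg Q - deg P = 4 ≥ 2, so the integral of f over the upper semicircle |z| = R tends to 0 as R → ∞. Closing the contour in the upper half-plane,
  ∫_{-∞}^{∞} f(x) dx = 2πi · Σ Res(f, z_k)  over the poles with Im z_k > 0.

Zeros of the denominator: z^2 + 64 = 0 gives z = ±8*I; z^2 + 22 = 0 gives z = ±sqrt(22)*I.
Upper half-plane: z = 8*I, z = sqrt(22)*I (simple).

Each pole is a simple zero of Q(z) = z^4 + 86*z^2 + 1408, so Res(f, z₀) = P(z₀)/Q'(z₀) with P(z) = 8, Q'(z) = 4*z^3 + 172*z:
  Res(f, 8*I) = (8)/(-672*I) = I/84
  Res(f, sqrt(22)*I) = (8)/(84*sqrt(22)*I) = -sqrt(22)*I/231

Sum of residues: I*(11 - 4*sqrt(22))/924
∫_{-∞}^{∞} f(x) dx = 2πi · (I*(11 - 4*sqrt(22))/924) = pi*(-11 + 4*sqrt(22))/462

Final answer: pi*(-11 + 4*sqrt(22))/462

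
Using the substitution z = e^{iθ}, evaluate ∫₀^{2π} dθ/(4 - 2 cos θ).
Call the integral J. The integrand is 2π-periodic and we integrate over a full period, so shifting θ does not change the value (θ → θ + π flips the sign of the trig term). Hence
  J = ∫₀^{2π} dθ/(4 + 2 cos θ).
Put z = e^{iθ}: then cos θ = (z + 1/z)/2, dθ = dz/(iz), and z runs once counterclockwise around |z| = 1:
  J = ∮_{|z|=1} 1/(4 + 2*(z + 1/z)/2) · dz/(iz) = (2/i) ∮_{|z|=1} dz/(2*z^2 + 8*z + 2).
The roots of 2*z^2 + 8*z + 2 are z = (-4 ± sqrt(4^2 - 2^2))/2, with sqrt(12) = 2*sqrt(3); their product is 1, so only z₊ = -2 + sqrt(3) lies inside the unit circle (z₋ = -2 - sqrt(3) lies outside).
z₊ is a simple zero of q(z) = 2*z^2 + 8*z + 2, so Res(1/q, z₊) = 1/q'(z₊) with q'(z) = 4*z + 8; and q'(z₊) = 2*(z₊ - z₋) = 4*sqrt(3).
Therefore J = (2/i) · 2πi · 1/(4*sqrt(3)) = 2*pi/(2*sqrt(3)) = sqrt(3)*pi/3

Final answer: sqrt(3)*pi/3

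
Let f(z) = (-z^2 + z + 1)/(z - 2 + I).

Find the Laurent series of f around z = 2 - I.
Put w = z - (2 - I), i.e. z = w + 2 - I. The denominator is w, so it suffices to rewrite the numerator in powers of w.

P(z) = -z^2 + z + 1
P(w + 2 - I) = 3*I + (-3 + 2*I)*w - w^2

Dividing each term by w:
  f = 3*I/w - 3 + 2*I - w

Substituting back w = z - 2 + I:
  f(z) = 3*I/(z - 2 + I) - 3 + 2*I - (z - 2 + I)

The series is finite because the numerator is a polynomial; the negative powers form the principal part, and the coefficient of 1/(z - 2 + I) gives Res(f, 2 - I) = 3*I.

Final answer: 3*I/(z - 2 + I) - 3 + 2*I - (z - 2 + I)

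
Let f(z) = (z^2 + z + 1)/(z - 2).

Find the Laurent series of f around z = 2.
Put w = z - (2), i.e. z = w + 2. The denominator is w, so it suffices to rewrite the numerator in powers of w.

P(z) = z^2 + z + 1
P(w + 2) = 7 + 5*w + w^2

Dividing each term by w:
  f = 7/w + 5 + w

Substituting back w = z - 2:
  f(z) = 7/(z - 2) + 5 + (z - 2)

The series is finite because the numerator is a polynomial; the negative powers form the principal part, and the coefficient of 1/(z - 2) gives Res(f, 2) = 7.

Final answer: 7/(z - 2) + 5 + (z - 2)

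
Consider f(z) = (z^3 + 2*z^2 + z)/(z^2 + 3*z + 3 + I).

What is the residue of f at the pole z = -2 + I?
Write f(z) = P(z)/Q(z) with P(z) = z^3 + 2*z^2 + z and Q(z) = z^2 + 3*z + 3 + I.
The denominator factors as Q(z) = (z + 1 + I)*(z + 2 - I), so z = -2 + I is a simple zero of Q and P is analytic there; z = -2 + I is therefore a simple pole and
  Res(f, z₀) = P(z₀)/Q'(z₀).

Q'(z) = 2*z + 3, so Q'(-2 + I) = -1 + 2*I.
P(-2 + I) = 2 + 4*I.

Res(f, -2 + I) = (2 + 4*I)/(-1 + 2*I) = 6/5 - 8*I/5

Final answer: 6/5 - 8*I/5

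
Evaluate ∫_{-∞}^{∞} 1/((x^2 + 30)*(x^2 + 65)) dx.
Let f(z) = 1/((z^2 + 30)*(z^2 + 65)). The denominator has no real zeros and deg Q - deg P = 4 ≥ 2, so the integral of f over the upper semicircle |z| = R tends to 0 as R → ∞. Closing the contour in the upper half-plane,
  ∫_{-∞}^{∞} f(x) dx = 2πi · Σ Res(f, z_k)  over the poles with Im z_k > 0.

Zeros of the denominator: z^2 + 30 = 0 gives z = ±sqrt(30)*I; z^2 + 65 = 0 gives z = ±sqrt(65)*I.
Upper half-plane: z = sqrt(30)*I, z = sqrt(65)*I (simple).

Each pole is a simple zero of Q(z) = z^4 + 95*z^2 + 1950, so Res(f, z₀) = P(z₀)/Q'(z₀) with P(z) = 1, Q'(z) = 4*z^3 + 190*z:
  Res(f, sqrt(30)*I) = (1)/(70*sqrt(30)*I) = -sqrt(30)*I/2100
  Res(f, sqrt(65)*I) = (1)/(-70*sqrt(65)*I) = sqrt(65)*I/4550

Sum of residues: I*(-sqrt(30)/2100 + sqrt(65)/4550)
∫_{-∞}^{∞} f(x) dx = 2πi · (I*(-sqrt(30)/2100 + sqrt(65)/4550)) = pi*(-6*sqrt(65) + 13*sqrt(30))/13650

Final answer: pi*(-6*sqrt(65) + 13*sqrt(30))/13650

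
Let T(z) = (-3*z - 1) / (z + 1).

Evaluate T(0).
Substitute z = 0:
  numerator:   -3*(0) - 1 = -1
  denominator: (0) + 1 = 1
T(0) = (-1)/(1) = -1

Final answer: -1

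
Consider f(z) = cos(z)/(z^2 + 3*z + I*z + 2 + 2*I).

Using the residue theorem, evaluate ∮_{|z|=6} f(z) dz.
By the residue theorem, ∮_C f(z) dz = 2πi · (sum of the residues of f at the poles inside |z| = 6).

The denominator factors as (z + 2)*(z + 1 + I), so the singularities of f are simple poles at z = -2, z = -1 - I.
  |-2|² = 4 < 36 = 6², so this pole is inside the contour.
  |-1 - I|² = 2 < 36 = 6², so this pole is inside the contour.

With P(z) = cos(z) and Q(z) = z^2 + 3*z + I*z + 2 + 2*I, each pole is simple, so Res(f, z₀) = P(z₀)/Q'(z₀) with Q'(z) = 2*z + 3 + I.
  Res(f, -2) = P(-2)/Q'(-2) = (cos(2))/(-1 + I) = (-1/2 - I/2)*cos(2)
  Res(f, -1 - I) = P(-1 - I)/Q'(-1 - I) = (cos(1 + I))/(1 - I) = (1/2 + I/2)*cos(1 + I)

Sum of residues inside C: (1/2 + I/2)*cos(1 + I) + (-1/2 - I/2)*cos(2)
∮_C f(z) dz = 2πi · ((1/2 + I/2)*cos(1 + I) + (-1/2 - I/2)*cos(2)) = pi*(1 - I)*cos(2) + pi*(-1 + I)*cos(1 + I)

Final answer: pi*(1 - I)*cos(2) + pi*(-1 + I)*cos(1 + I)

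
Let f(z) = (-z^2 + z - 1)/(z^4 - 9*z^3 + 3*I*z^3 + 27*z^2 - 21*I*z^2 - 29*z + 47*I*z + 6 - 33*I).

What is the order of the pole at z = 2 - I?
Factor the denominator:
  z^4 - 9*z^3 + 3*I*z^3 + 27*z^2 - 21*I*z^2 - 29*z + 47*I*z + 6 - 33*I = (z - 2 + I)^3*(z - 3)

The numerator P(z) = -z^2 + z - 1 has P(2 - I) = -2 + 3*I ≠ 0, so no factor of (z - 2 + I) cancels.
Near z = 2 - I we can therefore write f(z) = g(z)/(z - 2 + I)^3 with g analytic at 2 - I and g(2 - I) ≠ 0 (g is the numerator divided by the remaining denominator factors).

Hence z = 2 - I is a pole of order 3.

Final answer: 3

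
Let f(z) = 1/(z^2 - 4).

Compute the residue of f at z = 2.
Write f(z) = P(z)/Q(z) with P(z) = 1 and Q(z) = z^2 - 4.
The denominator factors as Q(z) = (z + 2)*(z - 2), so z = 2 is a simple zero of Q and P is analytic there; z = 2 is therefore a simple pole and
  Res(f, z₀) = P(z₀)/Q'(z₀).

Q'(z) = 2*z, so Q'(2) = 4.
P(2) = 1.

Res(f, 2) = (1)/(4) = 1/4

Final answer: 1/4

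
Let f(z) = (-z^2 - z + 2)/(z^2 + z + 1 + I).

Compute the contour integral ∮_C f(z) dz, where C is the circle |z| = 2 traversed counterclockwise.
By the residue theorem, ∮_C f(z) dz = 2πi · (sum of the residues of f at the poles inside |z| = 2).

The denominator factors as (z + 1 - I)*(z + I), so the singularities of f are simple poles at z = -1 + I, z = -I.
  |-1 + I|² = 2 < 4 = 2², so this pole is inside the contour.
  |-I|² = 1 < 4 = 2², so this pole is inside the contour.

With P(z) = -z^2 - z + 2 and Q(z) = z^2 + z + 1 + I, each pole is simple, so Res(f, z₀) = P(z₀)/Q'(z₀) with Q'(z) = 2*z + 1.
  Res(f, -1 + I) = P(-1 + I)/Q'(-1 + I) = (3 + I)/(-1 + 2*I) = -1/5 - 7*I/5
  Res(f, -I) = P(-I)/Q'(-I) = (3 + I)/(1 - 2*I) = 1/5 + 7*I/5

Sum of residues inside C: 0
∮_C f(z) dz = 2πi · (0) = 0

Final answer: 0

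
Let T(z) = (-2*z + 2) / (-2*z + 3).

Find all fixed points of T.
T(z) = z means -2*z + 2 = z*(-2*z + 3), i.e.
  -2*z^2 + 5*z - 2 = 0.
Discriminant: (5)^2 - 4*(-2)*(-2) = 9, so the roots are real.
  z = (-5 ± sqrt(9))/(2*(-2))
Fixed points: {1/2, 2}

Final answer: {1/2, 2}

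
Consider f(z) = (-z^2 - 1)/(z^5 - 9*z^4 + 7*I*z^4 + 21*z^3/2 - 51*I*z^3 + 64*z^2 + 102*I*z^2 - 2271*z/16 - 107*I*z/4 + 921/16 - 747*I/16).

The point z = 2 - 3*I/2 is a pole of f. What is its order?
Factor the denominator:
  z^5 - 9*z^4 + 7*I*z^4 + 21*z^3/2 - 51*I*z^3 + 64*z^2 + 102*I*z^2 - 2271*z/16 - 107*I*z/4 + 921/16 - 747*I/16 = (z - 2 + 3*I/2)^3*(z - 3 + I)*(z + 3*I/2)

The numerator P(z) = -z^2 - 1 has P(2 - 3*I/2) = -11/4 + 6*I ≠ 0, so no factor of (z - 2 + 3*I/2) cancels.
Near z = 2 - 3*I/2 we can therefore write f(z) = g(z)/(z - 2 + 3*I/2)^3 with g analytic at 2 - 3*I/2 and g(2 - 3*I/2) ≠ 0 (g is the numerator divided by the remaining denominator factors).

Hence z = 2 - 3*I/2 is a pole of order 3.

Final answer: 3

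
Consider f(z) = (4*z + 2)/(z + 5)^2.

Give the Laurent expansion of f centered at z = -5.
Put w = z - (-5), i.e. z = w - 5. The denominator is w^2, so it suffices to rewrite the numerator in powers of w.

P(z) = 4*z + 2
P(w - 5) = -18 + 4*w

Dividing each term by w^2:
  f = -18/w^2 + 4/w

Substituting back w = z + 5:
  f(z) = -18/(z + 5)^2 + 4/(z + 5)

The series is finite because the numerator is a polynomial; the negative powers form the principal part, and the coefficient of 1/(z + 5) gives Res(f, -5) = 4.

Final answer: -18/(z + 5)^2 + 4/(z + 5)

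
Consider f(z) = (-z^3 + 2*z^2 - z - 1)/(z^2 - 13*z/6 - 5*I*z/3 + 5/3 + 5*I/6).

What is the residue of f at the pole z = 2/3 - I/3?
Write f(z) = P(z)/Q(z) with P(z) = -z^3 + 2*z^2 - z - 1 and Q(z) = z^2 - 13*z/6 - 5*I*z/3 + 5/3 + 5*I/6.
The denominator factors as Q(z) = (z - 2/3 + I/3)*(z - 3/2 - 2*I), so z = 2/3 - I/3 is a simple zero of Q and P is analytic there; z = 2/3 - I/3 is therefore a simple pole and
  Res(f, z₀) = P(z₀)/Q'(z₀).

Q'(z) = 2*z - 13/6 - 5*I/3, so Q'(2/3 - I/3) = -5/6 - 7*I/3.
P(2/3 - I/3) = -29/27 - 4*I/27.

Res(f, 2/3 - I/3) = (-29/27 - 4*I/27)/(-5/6 - 7*I/3) = 134/663 - 772*I/1989

Final answer: 134/663 - 772*I/1989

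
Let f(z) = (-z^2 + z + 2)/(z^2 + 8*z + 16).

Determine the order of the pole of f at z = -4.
2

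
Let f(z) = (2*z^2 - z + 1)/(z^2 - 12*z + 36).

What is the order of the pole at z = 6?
Factor the denominator:
  z^2 - 12*z + 36 = (z - 6)^2

The numerator P(z) = 2*z^2 - z + 1 has P(6) = 67 ≠ 0, so no factor of (z - 6) cancels.
Near z = 6 we can therefore write f(z) = g(z)/(z - 6)^2 with g analytic at 6 and g(6) ≠ 0 (g is just the numerator).

Hence z = 6 is a pole of order 2.

Final answer: 2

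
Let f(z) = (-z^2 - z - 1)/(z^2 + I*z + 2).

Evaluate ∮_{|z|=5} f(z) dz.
pi*(-2 - 2*I)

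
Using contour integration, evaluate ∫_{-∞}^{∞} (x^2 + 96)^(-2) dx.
Let f(z) = (z^2 + 96)^(-2). The denominator has no real zeros and deg Q - deg P = 4 ≥ 2, so the integral of f over the upper semicircle |z| = R tends to 0 as R → ∞. Closing the contour in the upper half-plane,
  ∫_{-∞}^{∞} f(x) dx = 2πi · Σ Res(f, z_k)  over the poles with Im z_k > 0.

Zeros of the denominator: z^2 + 96 = 0 gives z = ±4*sqrt(6)*I.
Upper half-plane: z = 4*sqrt(6)*I (a pole of order 2).

Write f(z) = g(z)/(z - 4*sqrt(6)*I)^2 with g(z) = (z + 4*sqrt(6)*I)^(-2). For a double pole, Res(f, z₀) = g'(z₀):
  g'(z) = -2/(z + 4*sqrt(6)*I)^3
  Res(f, 4*sqrt(6)*I) = g'(4*sqrt(6)*I) = -sqrt(6)*I/9216

∫_{-∞}^{∞} f(x) dx = 2πi · (-sqrt(6)*I/9216) = sqrt(6)*pi/4608

Final answer: sqrt(6)*pi/4608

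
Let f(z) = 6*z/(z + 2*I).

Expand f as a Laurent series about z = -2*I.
Put w = z - (-2*I), i.e. z = w - 2*I. The denominator is w, so it suffices to rewrite the numerator in powers of w.

P(z) = 6*z
P(w - 2*I) = -12*I + 6*w

Dividing each term by w:
  f = -12*I/w + 6

Substituting back w = z + 2*I:
  f(z) = -12*I/(z + 2*I) + 6

The series is finite because the numerator is a polynomial; the negative powers form the principal part, and the coefficient of 1/(z + 2*I) gives Res(f, -2*I) = -12*I.

Final answer: -12*I/(z + 2*I) + 6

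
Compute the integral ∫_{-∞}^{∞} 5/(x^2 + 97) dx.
5*sqrt(97)*pi/97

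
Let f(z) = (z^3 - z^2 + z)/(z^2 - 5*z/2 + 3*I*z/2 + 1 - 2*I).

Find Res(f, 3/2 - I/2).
Write f(z) = P(z)/Q(z) with P(z) = z^3 - z^2 + z and Q(z) = z^2 - 5*z/2 + 3*I*z/2 + 1 - 2*I.
The denominator factors as Q(z) = (z - 1 + I)*(z - 3/2 + I/2), so z = 3/2 - I/2 is a simple zero of Q and P is analytic there; z = 3/2 - I/2 is therefore a simple pole and
  Res(f, z₀) = P(z₀)/Q'(z₀).

Q'(z) = 2*z - 5/2 + 3*I/2, so Q'(3/2 - I/2) = 1/2 + I/2.
P(3/2 - I/2) = 7/4 - 9*I/4.

Res(f, 3/2 - I/2) = (7/4 - 9*I/4)/(1/2 + I/2) = -1/2 - 4*I

Final answer: -1/2 - 4*I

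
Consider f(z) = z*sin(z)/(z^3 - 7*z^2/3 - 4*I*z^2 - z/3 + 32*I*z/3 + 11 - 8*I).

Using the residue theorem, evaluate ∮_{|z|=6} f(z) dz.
pi*(-162/265 + 249*I/265)*sin(1/3 + 2*I) + pi*(-153/530 - 21*I/530)*sin(2 - I) + pi*(9/10 + 9*I/10)*sinh(3)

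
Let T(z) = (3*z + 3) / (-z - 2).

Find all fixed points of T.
T(z) = z means 3*z + 3 = z*(-z - 2), i.e.
  -z^2 - 5*z - 3 = 0.
Discriminant: (-5)^2 - 4*(-1)*(-3) = 13, so the roots are real.
  z = (5 ± sqrt(13))/(2*(-1))
Fixed points: {-5/2 - sqrt(13)/2, -5/2 + sqrt(13)/2}

Final answer: {-5/2 - sqrt(13)/2, -5/2 + sqrt(13)/2}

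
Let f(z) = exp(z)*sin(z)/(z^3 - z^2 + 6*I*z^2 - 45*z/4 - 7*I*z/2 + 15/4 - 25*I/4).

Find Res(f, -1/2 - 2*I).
(-5/13 + I/13)*exp(-1/2 - 2*I)*sin(1/2 + 2*I)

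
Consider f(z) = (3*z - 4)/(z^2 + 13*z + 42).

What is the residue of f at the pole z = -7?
Write f(z) = P(z)/Q(z) with P(z) = 3*z - 4 and Q(z) = z^2 + 13*z + 42.
The denominator factors as Q(z) = (z + 6)*(z + 7), so z = -7 is a simple zero of Q and P is analytic there; z = -7 is therefore a simple pole and
  Res(f, z₀) = P(z₀)/Q'(z₀).

Q'(z) = 2*z + 13, so Q'(-7) = -1.
P(-7) = -25.

Res(f, -7) = (-25)/(-1) = 25

Final answer: 25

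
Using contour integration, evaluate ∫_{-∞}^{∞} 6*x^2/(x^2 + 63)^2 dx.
Let f(z) = 6*z^2/(z^2 + 63)^2. The denominator has no real zeros and deg Q - deg P = 2 ≥ 2, so the integral of f over the upper semicircle |z| = R tends to 0 as R → ∞. Closing the contour in the upper half-plane,
  ∫_{-∞}^{∞} f(x) dx = 2πi · Σ Res(f, z_k)  over the poles with Im z_k > 0.

Zeros of the denominator: z^2 + 63 = 0 gives z = ±3*sqrt(7)*I.
Upper half-plane: z = 3*sqrt(7)*I (a pole of order 2).

Write f(z) = g(z)/(z - 3*sqrt(7)*I)^2 with g(z) = 6*z^2/(z + 3*sqrt(7)*I)^2. For a double pole, Res(f, z₀) = g'(z₀):
  g'(z) = 36*sqrt(7)*I*z/(z + 3*sqrt(7)*I)^3
  Res(f, 3*sqrt(7)*I) = g'(3*sqrt(7)*I) = -sqrt(7)*I/14

∫_{-∞}^{∞} f(x) dx = 2πi · (-sqrt(7)*I/14) = sqrt(7)*pi/7

Final answer: sqrt(7)*pi/7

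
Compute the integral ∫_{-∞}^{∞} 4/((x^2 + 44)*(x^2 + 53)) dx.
Let f(z) = 4/((z^2 + 44)*(z^2 + 53)). The denominator has no real zeros and deg Q - deg P = 4 ≥ 2, so the integral of f over the upper semicircle |z| = R tends to 0 as R → ∞. Closing the contour in the upper half-plane,
  ∫_{-∞}^{∞} f(x) dx = 2πi · Σ Res(f, z_k)  over the poles with Im z_k > 0.

Zeros of the denominator: z^2 + 44 = 0 gives z = ±2*sqrt(11)*I; z^2 + 53 = 0 gives z = ±sqrt(53)*I.
Upper half-plane: z = 2*sqrt(11)*I, z = sqrt(53)*I (simple).

Each pole is a simple zero of Q(z) = z^4 + 97*z^2 + 2332, so Res(f, z₀) = P(z₀)/Q'(z₀) with P(z) = 4, Q'(z) = 4*z^3 + 194*z:
  Res(f, 2*sqrt(11)*I) = (4)/(36*sqrt(11)*I) = -sqrt(11)*I/99
  Res(f, sqrt(53)*I) = (4)/(-18*sqrt(53)*I) = 2*sqrt(53)*I/477

Sum of residues: I*(-53*sqrt(11) + 22*sqrt(53))/5247
∫_{-∞}^{∞} f(x) dx = 2πi · (I*(-53*sqrt(11) + 22*sqrt(53))/5247) = 2*pi*(-22*sqrt(53) + 53*sqrt(11))/5247

Final answer: 2*pi*(-22*sqrt(53) + 53*sqrt(11))/5247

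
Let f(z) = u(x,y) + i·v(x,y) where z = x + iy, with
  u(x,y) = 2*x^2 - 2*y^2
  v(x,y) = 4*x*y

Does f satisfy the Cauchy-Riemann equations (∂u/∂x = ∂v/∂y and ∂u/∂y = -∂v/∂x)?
∂u/∂x = 4*x
∂v/∂y = 4*x
∂u/∂y = -4*y
∂v/∂x = 4*y
∂u/∂x = ∂v/∂y and ∂u/∂y = -∂v/∂x hold identically; f is analytic.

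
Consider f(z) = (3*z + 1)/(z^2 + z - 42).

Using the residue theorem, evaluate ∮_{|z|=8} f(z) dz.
6*I*pi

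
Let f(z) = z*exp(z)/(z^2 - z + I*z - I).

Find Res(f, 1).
exp(1)*(1/2 - I/2)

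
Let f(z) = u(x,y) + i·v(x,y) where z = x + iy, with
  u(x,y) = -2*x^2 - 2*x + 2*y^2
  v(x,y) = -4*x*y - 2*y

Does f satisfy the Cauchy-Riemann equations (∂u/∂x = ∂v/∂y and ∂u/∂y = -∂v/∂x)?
∂u/∂x = -4*x - 2
∂v/∂y = -4*x - 2
∂u/∂y = 4*y
∂v/∂x = -4*y
∂u/∂x = ∂v/∂y and ∂u/∂y = -∂v/∂x hold identically; f is analytic.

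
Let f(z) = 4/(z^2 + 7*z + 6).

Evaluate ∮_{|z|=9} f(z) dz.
By the residue theorem, ∮_C f(z) dz = 2πi · (sum of the residues of f at the poles inside |z| = 9).

The denominator factors as (z + 6)*(z + 1), so the singularities of f are simple poles at z = -6, z = -1.
  |-6|² = 36 < 81 = 9², so this pole is inside the contour.
  |-1|² = 1 < 81 = 9², so this pole is inside the contour.

With P(z) = 4 and Q(z) = z^2 + 7*z + 6, each pole is simple, so Res(f, z₀) = P(z₀)/Q'(z₀) with Q'(z) = 2*z + 7.
  Res(f, -6) = P(-6)/Q'(-6) = (4)/(-5) = -4/5
  Res(f, -1) = P(-1)/Q'(-1) = (4)/(5) = 4/5

Sum of residues inside C: 0
∮_C f(z) dz = 2πi · (0) = 0

Final answer: 0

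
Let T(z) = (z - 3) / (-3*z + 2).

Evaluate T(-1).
-4/5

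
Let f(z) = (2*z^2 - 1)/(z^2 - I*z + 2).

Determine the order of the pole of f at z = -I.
Factor the denominator:
  z^2 - I*z + 2 = (z + I)*(z - 2*I)

The numerator P(z) = 2*z^2 - 1 has P(-I) = -3 ≠ 0, so no factor of (z + I) cancels.
Near z = -I we can therefore write f(z) = g(z)/(z + I) with g analytic at -I and g(-I) ≠ 0 (g is the numerator divided by the remaining denominator factors).

Hence z = -I is a pole of order 1.

Final answer: 1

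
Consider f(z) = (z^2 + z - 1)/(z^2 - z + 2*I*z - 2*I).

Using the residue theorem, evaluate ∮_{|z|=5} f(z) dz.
pi*(4 + 4*I)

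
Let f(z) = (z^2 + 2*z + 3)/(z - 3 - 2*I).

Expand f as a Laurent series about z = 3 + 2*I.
Put w = z - (3 + 2*I), i.e. z = w + 3 + 2*I. The denominator is w, so it suffices to rewrite the numerator in powers of w.

P(z) = z^2 + 2*z + 3
P(w + 3 + 2*I) = 14 + 16*I + (8 + 4*I)*w + w^2

Dividing each term by w:
  f = (14 + 16*I)/w + 8 + 4*I + w

Substituting back w = z - 3 - 2*I:
  f(z) = (14 + 16*I)/(z - 3 - 2*I) + 8 + 4*I + (z - 3 - 2*I)

The series is finite because the numerator is a polynomial; the negative powers form the principal part, and the coefficient of 1/(z - 3 - 2*I) gives Res(f, 3 + 2*I) = 14 + 16*I.

Final answer: (14 + 16*I)/(z - 3 - 2*I) + 8 + 4*I + (z - 3 - 2*I)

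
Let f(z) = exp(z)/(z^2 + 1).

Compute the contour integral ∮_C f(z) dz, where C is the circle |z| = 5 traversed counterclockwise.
By the residue theorem, ∮_C f(z) dz = 2πi · (sum of the residues of f at the poles inside |z| = 5).

The denominator factors as (z + I)*(z - I), so the singularities of f are simple poles at z = -I, z = I.
  |-I|² = 1 < 25 = 5², so this pole is inside the contour.
  |I|² = 1 < 25 = 5², so this pole is inside the contour.

With P(z) = exp(z) and Q(z) = z^2 + 1, each pole is simple, so Res(f, z₀) = P(z₀)/Q'(z₀) with Q'(z) = 2*z.
  Res(f, -I) = P(-I)/Q'(-I) = (exp(-I))/(-2*I) = I*exp(-I)/2
  Res(f, I) = P(I)/Q'(I) = (exp(I))/(2*I) = -I*exp(I)/2

Sum of residues inside C: -I*exp(I)/2 + I*exp(-I)/2
∮_C f(z) dz = 2πi · (-I*exp(I)/2 + I*exp(-I)/2) = -pi*exp(-I) + pi*exp(I)

Final answer: -pi*exp(-I) + pi*exp(I)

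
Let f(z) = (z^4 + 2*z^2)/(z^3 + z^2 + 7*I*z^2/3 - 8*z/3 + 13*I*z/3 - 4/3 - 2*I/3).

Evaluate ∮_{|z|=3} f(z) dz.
By the residue theorem, ∮_C f(z) dz = 2πi · (sum of the residues of f at the poles inside |z| = 3).

The denominator factors as (z + I/3)*(z - 1 + 2*I)*(z + 2), so the singularities of f are simple poles at z = -I/3, z = 1 - 2*I, z = -2.
  |-I/3|² = 1/9 < 9 = 3², so this pole is inside the contour.
  |1 - 2*I|² = 5 < 9 = 3², so this pole is inside the contour.
  |-2|² = 4 < 9 = 3², so this pole is inside the contour.

With P(z) = z^4 + 2*z^2 and Q(z) = z^3 + z^2 + 7*I*z^2/3 - 8*z/3 + 13*I*z/3 - 4/3 - 2*I/3, each pole is simple, so Res(f, z₀) = P(z₀)/Q'(z₀) with Q'(z) = 3*z^2 + 2*z + 14*I*z/3 - 8/3 + 13*I/3.
  Res(f, -I/3) = P(-I/3)/Q'(-I/3) = (-17/81)/(-13/9 + 11*I/3) = 13/666 + 11*I/222
  Res(f, 1 - 2*I) = P(1 - 2*I)/Q'(1 - 2*I) = (-13 + 16*I)/(-1/3 - 7*I) = -57/26 - 51*I/26
  Res(f, -2) = P(-2)/Q'(-2) = (24)/(16/3 - 5*I) = 1152/481 + 1080*I/481

Sum of residues inside C: 2/9 + I/3
∮_C f(z) dz = 2πi · (2/9 + I/3) = pi*(-2/3 + 4*I/9)

Final answer: pi*(-2/3 + 4*I/9)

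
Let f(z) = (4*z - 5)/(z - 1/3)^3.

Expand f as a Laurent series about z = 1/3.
Put w = z - (1/3), i.e. z = w + 1/3. The denominator is w^3, so it suffices to rewrite the numerator in powers of w.

P(z) = 4*z - 5
P(w + 1/3) = -11/3 + 4*w

Dividing each term by w^3:
  f = -11/(3*w^3) + 4/w^2

Substituting back w = z - 1/3:
  f(z) = -11/(3*(z - 1/3)^3) + 4/(z - 1/3)^2

The series is finite because the numerator is a polynomial; the negative powers form the principal part.

Final answer: -11/(3*(z - 1/3)^3) + 4/(z - 1/3)^2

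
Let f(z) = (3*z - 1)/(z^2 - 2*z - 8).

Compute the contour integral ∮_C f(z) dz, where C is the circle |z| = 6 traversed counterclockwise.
By the residue theorem, ∮_C f(z) dz = 2πi · (sum of the residues of f at the poles inside |z| = 6).

The denominator factors as (z - 4)*(z + 2), so the singularities of f are simple poles at z = 4, z = -2.
  |4|² = 16 < 36 = 6², so this pole is inside the contour.
  |-2|² = 4 < 36 = 6², so this pole is inside the contour.

With P(z) = 3*z - 1 and Q(z) = z^2 - 2*z - 8, each pole is simple, so Res(f, z₀) = P(z₀)/Q'(z₀) with Q'(z) = 2*z - 2.
  Res(f, 4) = P(4)/Q'(4) = (11)/(6) = 11/6
  Res(f, -2) = P(-2)/Q'(-2) = (-7)/(-6) = 7/6

Sum of residues inside C: 3
∮_C f(z) dz = 2πi · (3) = 6*I*pi

Final answer: 6*I*pi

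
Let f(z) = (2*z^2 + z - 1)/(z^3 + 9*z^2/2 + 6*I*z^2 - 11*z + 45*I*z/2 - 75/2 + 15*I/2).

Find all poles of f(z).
The singularities of f are the zeros of the denominator. Factoring,
  z^3 + 9*z^2/2 + 6*I*z^2 - 11*z + 45*I*z/2 - 75/2 + 15*I/2 = (z - 3/2 + 3*I)*(z + 3 + I)*(z + 3 + 2*I)
so the candidates are z = 3/2 - 3*I, z = -3 - I, z = -3 - 2*I.

Check the numerator P(z) = 2*z^2 + z - 1 at each one:
  P(3/2 - 3*I) = -13 - 21*I ≠ 0, so z = 3/2 - 3*I is a (simple) pole.
  P(-3 - I) = 12 + 11*I ≠ 0, so z = -3 - I is a (simple) pole.
  P(-3 - 2*I) = 6 + 22*I ≠ 0, so z = -3 - 2*I is a (simple) pole.

Poles of f: {-3 - 2*I, -3 - I, 3/2 - 3*I}

Final answer: {-3 - 2*I, -3 - I, 3/2 - 3*I}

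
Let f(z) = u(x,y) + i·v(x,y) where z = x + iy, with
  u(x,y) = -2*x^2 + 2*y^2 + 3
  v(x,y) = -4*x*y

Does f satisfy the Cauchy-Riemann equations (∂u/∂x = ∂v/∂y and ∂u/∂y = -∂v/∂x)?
∂u/∂x = -4*x
∂v/∂y = -4*x
∂u/∂y = 4*y
∂v/∂x = -4*y
∂u/∂x = ∂v/∂y and ∂u/∂y = -∂v/∂x hold identically; f is analytic.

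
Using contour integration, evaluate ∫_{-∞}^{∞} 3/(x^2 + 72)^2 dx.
Let f(z) = 3/(z^2 + 72)^2. The denominator has no real zeros and deg Q - deg P = 4 ≥ 2, so the integral of f over the upper semicircle |z| = R tends to 0 as R → ∞. Closing the contour in the upper half-plane,
  ∫_{-∞}^{∞} f(x) dx = 2πi · Σ Res(f, z_k)  over the poles with Im z_k > 0.

Zeros of the denominator: z^2 + 72 = 0 gives z = ±6*sqrt(2)*I.
Upper half-plane: z = 6*sqrt(2)*I (a pole of order 2).

Write f(z) = g(z)/(z - 6*sqrt(2)*I)^2 with g(z) = 3/(z + 6*sqrt(2)*I)^2. For a double pole, Res(f, z₀) = g'(z₀):
  g'(z) = -6/(z + 6*sqrt(2)*I)^3
  Res(f, 6*sqrt(2)*I) = g'(6*sqrt(2)*I) = -sqrt(2)*I/1152

∫_{-∞}^{∞} f(x) dx = 2πi · (-sqrt(2)*I/1152) = sqrt(2)*pi/576

Final answer: sqrt(2)*pi/576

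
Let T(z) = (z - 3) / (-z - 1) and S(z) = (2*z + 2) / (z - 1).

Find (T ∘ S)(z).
(T ∘ S)(z) = T(S(z)) = ((1)*S(z) + (-3))/((-1)*S(z) + (-1)). Multiply numerator and denominator by z - 1:
  numerator:   (1)*(2*z + 2) + (-3)*(z - 1) = -z + 5
  denominator: (-1)*(2*z + 2) + (-1)*(z - 1) = -3*z - 1
(T ∘ S)(z) = (-z + 5)/(-3*z - 1) = (z - 5)/(3*z + 1)

Final answer: (z - 5)/(3*z + 1)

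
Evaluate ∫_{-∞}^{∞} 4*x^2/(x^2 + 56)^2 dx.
sqrt(14)*pi/14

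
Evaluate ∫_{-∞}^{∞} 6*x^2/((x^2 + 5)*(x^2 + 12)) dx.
Let f(z) = 6*z^2/((z^2 + 5)*(z^2 + 12)). The denominator has no real zeros and deg Q - deg P = 2 ≥ 2, so the integral of f over the upper semicircle |z| = R tends to 0 as R → ∞. Closing the contour in the upper half-plane,
  ∫_{-∞}^{∞} f(x) dx = 2πi · Σ Res(f, z_k)  over the poles with Im z_k > 0.

Zeros of the denominator: z^2 + 5 = 0 gives z = ±sqrt(5)*I; z^2 + 12 = 0 gives z = ±2*sqrt(3)*I.
Upper half-plane: z = 2*sqrt(3)*I, z = sqrt(5)*I (simple).

Each pole is a simple zero of Q(z) = z^4 + 17*z^2 + 60, so Res(f, z₀) = P(z₀)/Q'(z₀) with P(z) = 6*z^2, Q'(z) = 4*z^3 + 34*z:
  Res(f, 2*sqrt(3)*I) = (-72)/(-28*sqrt(3)*I) = -6*sqrt(3)*I/7
  Res(f, sqrt(5)*I) = (-30)/(14*sqrt(5)*I) = 3*sqrt(5)*I/7

Sum of residues: 3*I*(-2*sqrt(3) + sqrt(5))/7
∫_{-∞}^{∞} f(x) dx = 2πi · (3*I*(-2*sqrt(3) + sqrt(5))/7) = 6*pi*(-sqrt(5) + 2*sqrt(3))/7

Final answer: 6*pi*(-sqrt(5) + 2*sqrt(3))/7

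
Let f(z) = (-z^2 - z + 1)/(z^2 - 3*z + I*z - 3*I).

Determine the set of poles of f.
The singularities of f are the zeros of the denominator. Factoring,
  z^2 - 3*z + I*z - 3*I = (z + I)*(z - 3)
so the candidates are z = -I, z = 3.

Check the numerator P(z) = -z^2 - z + 1 at each one:
  P(-I) = 2 + I ≠ 0, so z = -I is a (simple) pole.
  P(3) = -11 ≠ 0, so z = 3 is a (simple) pole.

Poles of f: {-I, 3}

Final answer: {-I, 3}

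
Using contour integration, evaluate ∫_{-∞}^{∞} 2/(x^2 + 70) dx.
Let f(z) = 2/(z^2 + 70). The denominator has no real zeros and deg Q - deg P = 2 ≥ 2, so the integral of f over the upper semicircle |z| = R tends to 0 as R → ∞. Closing the contour in the upper half-plane,
  ∫_{-∞}^{∞} f(x) dx = 2πi · Σ Res(f, z_k)  over the poles with Im z_k > 0.

Zeros of the denominator: z^2 + 70 = 0 gives z = ±sqrt(70)*I.
Upper half-plane: z = sqrt(70)*I (simple).

Each pole is a simple zero of Q(z) = z^2 + 70, so Res(f, z₀) = P(z₀)/Q'(z₀) with P(z) = 2, Q'(z) = 2*z:
  Res(f, sqrt(70)*I) = (2)/(2*sqrt(70)*I) = -sqrt(70)*I/70

∫_{-∞}^{∞} f(x) dx = 2πi · (-sqrt(70)*I/70) = sqrt(70)*pi/35

Final answer: sqrt(70)*pi/35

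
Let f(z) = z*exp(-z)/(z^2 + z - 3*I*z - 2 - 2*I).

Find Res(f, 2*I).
Write f(z) = P(z)/Q(z) with P(z) = z*exp(-z) and Q(z) = z^2 + z - 3*I*z - 2 - 2*I.
The denominator factors as Q(z) = (z - 2*I)*(z + 1 - I), so z = 2*I is a simple zero of Q and P is analytic there; z = 2*I is therefore a simple pole and
  Res(f, z₀) = P(z₀)/Q'(z₀).

Q'(z) = 2*z + 1 - 3*I, so Q'(2*I) = 1 + I.
P(2*I) = 2*I*exp(-2*I).

Res(f, 2*I) = (2*I*exp(-2*I))/(1 + I) = (1 + I)*exp(-2*I)

Final answer: (1 + I)*exp(-2*I)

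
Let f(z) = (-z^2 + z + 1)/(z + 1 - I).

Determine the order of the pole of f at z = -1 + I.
Factor the denominator:
  z + 1 - I = (z + 1 - I)

The numerator P(z) = -z^2 + z + 1 has P(-1 + I) = 3*I ≠ 0, so no factor of (z + 1 - I) cancels.
Near z = -1 + I we can therefore write f(z) = g(z)/(z + 1 - I) with g analytic at -1 + I and g(-1 + I) ≠ 0 (g is just the numerator).

Hence z = -1 + I is a pole of order 1.

Final answer: 1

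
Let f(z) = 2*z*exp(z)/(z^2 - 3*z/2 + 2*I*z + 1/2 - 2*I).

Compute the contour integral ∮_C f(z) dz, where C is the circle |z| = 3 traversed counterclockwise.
By the residue theorem, ∮_C f(z) dz = 2πi · (sum of the residues of f at the poles inside |z| = 3).

The denominator factors as (z - 1/2 + 2*I)*(z - 1), so the singularities of f are simple poles at z = 1/2 - 2*I, z = 1.
  |1/2 - 2*I|² = 17/4 < 9 = 3², so this pole is inside the contour.
  |1|² = 1 < 9 = 3², so this pole is inside the contour.

With P(z) = 2*z*exp(z) and Q(z) = z^2 - 3*z/2 + 2*I*z + 1/2 - 2*I, each pole is simple, so Res(f, z₀) = P(z₀)/Q'(z₀) with Q'(z) = 2*z - 3/2 + 2*I.
  Res(f, 1/2 - 2*I) = P(1/2 - 2*I)/Q'(1/2 - 2*I) = ((1 - 4*I)*exp(1/2 - 2*I))/(-1/2 - 2*I) = (30/17 + 16*I/17)*exp(1/2 - 2*I)
  Res(f, 1) = P(1)/Q'(1) = (2*exp(1))/(1/2 + 2*I) = exp(1)*(4/17 - 16*I/17)

Sum of residues inside C: (30/17 + 16*I/17)*exp(1/2 - 2*I) + exp(1)*(4/17 - 16*I/17)
∮_C f(z) dz = 2πi · ((30/17 + 16*I/17)*exp(1/2 - 2*I) + exp(1)*(4/17 - 16*I/17)) = pi*(-32/17 + 60*I/17)*exp(1/2 - 2*I) + exp(1)*pi*(32/17 + 8*I/17)

Final answer: pi*(-32/17 + 60*I/17)*exp(1/2 - 2*I) + exp(1)*pi*(32/17 + 8*I/17)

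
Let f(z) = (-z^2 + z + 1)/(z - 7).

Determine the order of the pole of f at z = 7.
Factor the denominator:
  z - 7 = (z - 7)

The numerator P(z) = -z^2 + z + 1 has P(7) = -41 ≠ 0, so no factor of (z - 7) cancels.
Near z = 7 we can therefore write f(z) = g(z)/(z - 7) with g analytic at 7 and g(7) ≠ 0 (g is just the numerator).

Hence z = 7 is a pole of order 1.

Final answer: 1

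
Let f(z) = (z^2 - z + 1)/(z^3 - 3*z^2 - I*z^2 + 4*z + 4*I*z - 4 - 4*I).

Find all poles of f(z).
The singularities of f are the zeros of the denominator. Factoring,
  z^3 - 3*z^2 - I*z^2 + 4*z + 4*I*z - 4 - 4*I = (z - 2*I)*(z - 1 + I)*(z - 2)
so the candidates are z = 2*I, z = 1 - I, z = 2.

Check the numerator P(z) = z^2 - z + 1 at each one:
  P(2*I) = -3 - 2*I ≠ 0, so z = 2*I is a (simple) pole.
  P(1 - I) = -I ≠ 0, so z = 1 - I is a (simple) pole.
  P(2) = 3 ≠ 0, so z = 2 is a (simple) pole.

Poles of f: {2*I, 1 - I, 2}

Final answer: {2*I, 1 - I, 2}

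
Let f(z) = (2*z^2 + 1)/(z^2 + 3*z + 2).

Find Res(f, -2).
Write f(z) = P(z)/Q(z) with P(z) = 2*z^2 + 1 and Q(z) = z^2 + 3*z + 2.
The denominator factors as Q(z) = (z + 1)*(z + 2), so z = -2 is a simple zero of Q and P is analytic there; z = -2 is therefore a simple pole and
  Res(f, z₀) = P(z₀)/Q'(z₀).

Q'(z) = 2*z + 3, so Q'(-2) = -1.
P(-2) = 9.

Res(f, -2) = (9)/(-1) = -9

Final answer: -9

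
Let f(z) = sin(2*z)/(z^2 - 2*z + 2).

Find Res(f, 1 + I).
Write f(z) = P(z)/Q(z) with P(z) = sin(2*z) and Q(z) = z^2 - 2*z + 2.
The denominator factors as Q(z) = (z - 1 - I)*(z - 1 + I), so z = 1 + I is a simple zero of Q and P is analytic there; z = 1 + I is therefore a simple pole and
  Res(f, z₀) = P(z₀)/Q'(z₀).

Q'(z) = 2*z - 2, so Q'(1 + I) = 2*I.
P(1 + I) = sin(2 + 2*I).

Res(f, 1 + I) = (sin(2 + 2*I))/(2*I) = -I*sin(2 + 2*I)/2

Final answer: -I*sin(2 + 2*I)/2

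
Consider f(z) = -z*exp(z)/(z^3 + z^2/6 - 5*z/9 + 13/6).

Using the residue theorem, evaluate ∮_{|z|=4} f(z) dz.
By the residue theorem, ∮_C f(z) dz = 2πi · (sum of the residues of f at the poles inside |z| = 4).

The denominator factors as (z - 2/3 + I)*(z + 3/2)*(z - 2/3 - I), so the singularities of f are simple poles at z = 2/3 - I, z = -3/2, z = 2/3 + I.
  |2/3 - I|² = 13/9 < 16 = 4², so this pole is inside the contour.
  |-3/2|² = 9/4 < 16 = 4², so this pole is inside the contour.
  |2/3 + I|² = 13/9 < 16 = 4², so this pole is inside the contour.

With P(z) = -z*exp(z) and Q(z) = z^3 + z^2/6 - 5*z/9 + 13/6, each pole is simple, so Res(f, z₀) = P(z₀)/Q'(z₀) with Q'(z) = 3*z^2 + z/3 - 5/9.
  Res(f, 2/3 - I) = P(2/3 - I)/Q'(2/3 - I) = ((-2/3 + I)*exp(2/3 - I))/(-2 - 13*I/3) = (-27/205 - 44*I/205)*exp(2/3 - I)
  Res(f, -3/2) = P(-3/2)/Q'(-3/2) = (3*exp(-3/2)/2)/(205/36) = 54*exp(-3/2)/205
  Res(f, 2/3 + I) = P(2/3 + I)/Q'(2/3 + I) = ((-2/3 - I)*exp(2/3 + I))/(-2 + 13*I/3) = (-27/205 + 44*I/205)*exp(2/3 + I)

Sum of residues inside C: 54*exp(-3/2)/205 + (-27/205 - 44*I/205)*exp(2/3 - I) + (-27/205 + 44*I/205)*exp(2/3 + I)
∮_C f(z) dz = 2πi · (54*exp(-3/2)/205 + (-27/205 - 44*I/205)*exp(2/3 - I) + (-27/205 + 44*I/205)*exp(2/3 + I)) = pi*(-88/205 - 54*I/205)*exp(2/3 + I) + pi*(88/205 - 54*I/205)*exp(2/3 - I) + 108*I*pi*exp(-3/2)/205

Final answer: pi*(-88/205 - 54*I/205)*exp(2/3 + I) + pi*(88/205 - 54*I/205)*exp(2/3 - I) + 108*I*pi*exp(-3/2)/205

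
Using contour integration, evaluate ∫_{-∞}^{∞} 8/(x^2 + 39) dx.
Let f(z) = 8/(z^2 + 39). The denominator has no real zeros and deg Q - deg P = 2 ≥ 2, so the integral of f over the upper semicircle |z| = R tends to 0 as R → ∞. Closing the contour in the upper half-plane,
  ∫_{-∞}^{∞} f(x) dx = 2πi · Σ Res(f, z_k)  over the poles with Im z_k > 0.

Zeros of the denominator: z^2 + 39 = 0 gives z = ±sqrt(39)*I.
Upper half-plane: z = sqrt(39)*I (simple).

Each pole is a simple zero of Q(z) = z^2 + 39, so Res(f, z₀) = P(z₀)/Q'(z₀) with P(z) = 8, Q'(z) = 2*z:
  Res(f, sqrt(39)*I) = (8)/(2*sqrt(39)*I) = -4*sqrt(39)*I/39

∫_{-∞}^{∞} f(x) dx = 2πi · (-4*sqrt(39)*I/39) = 8*sqrt(39)*pi/39

Final answer: 8*sqrt(39)*pi/39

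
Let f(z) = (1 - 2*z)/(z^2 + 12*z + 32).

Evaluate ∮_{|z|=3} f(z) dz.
By the residue theorem, ∮_C f(z) dz = 2πi · (sum of the residues of f at the poles inside |z| = 3).

The denominator factors as (z + 4)*(z + 8), so the singularities of f are simple poles at z = -4, z = -8.
  |-4|² = 16 > 9 = 3², so this pole is outside the contour.
  |-8|² = 64 > 9 = 3², so this pole is outside the contour.

No pole lies inside the contour, so f is analytic on and inside C and the integral is 0 (Cauchy's theorem).

Final answer: 0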